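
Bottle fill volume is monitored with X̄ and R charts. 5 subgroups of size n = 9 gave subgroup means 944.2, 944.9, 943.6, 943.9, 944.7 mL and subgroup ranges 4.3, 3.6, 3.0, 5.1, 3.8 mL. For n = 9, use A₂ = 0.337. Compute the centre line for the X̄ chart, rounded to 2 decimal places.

944.26

X̄̄ = (944.2 + 944.9 + 943.6 + 943.9 + 944.7) / 5 = 4721.3000 / 5 = 944.2600
CL = X̄̄ = 944.2600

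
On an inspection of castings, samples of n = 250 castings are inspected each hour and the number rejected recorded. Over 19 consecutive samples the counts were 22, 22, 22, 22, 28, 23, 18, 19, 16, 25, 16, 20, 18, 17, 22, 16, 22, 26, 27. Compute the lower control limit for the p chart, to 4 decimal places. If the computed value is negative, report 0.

0.0317

p̄ = Σdᵢ / (k·n) = 401 / (19 × 250) = 0.08442
LCL = p̄ − 3·√(p̄(1−p̄)/n) = 0.08442 − 3 × 0.01758 = 0.03167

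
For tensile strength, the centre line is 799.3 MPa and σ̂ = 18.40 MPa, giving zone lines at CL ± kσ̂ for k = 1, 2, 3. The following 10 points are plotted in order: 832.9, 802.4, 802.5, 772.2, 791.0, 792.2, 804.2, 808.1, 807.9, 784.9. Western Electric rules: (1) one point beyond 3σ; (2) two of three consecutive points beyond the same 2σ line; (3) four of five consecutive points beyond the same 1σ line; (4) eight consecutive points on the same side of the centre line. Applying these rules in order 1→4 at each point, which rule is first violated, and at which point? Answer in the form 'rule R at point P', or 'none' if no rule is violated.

none

Zone of each point (C = within 1σ̂, B = 1σ̂–2σ̂, A = 2σ̂–3σ̂, * = beyond 3σ̂; sign = side of CL): 1:+B, 2:+C, 3:+C, 4:-B, 5:-C, 6:-C, 7:+C, 8:+C, 9:+C, 10:-C
No rule fires across all 10 points.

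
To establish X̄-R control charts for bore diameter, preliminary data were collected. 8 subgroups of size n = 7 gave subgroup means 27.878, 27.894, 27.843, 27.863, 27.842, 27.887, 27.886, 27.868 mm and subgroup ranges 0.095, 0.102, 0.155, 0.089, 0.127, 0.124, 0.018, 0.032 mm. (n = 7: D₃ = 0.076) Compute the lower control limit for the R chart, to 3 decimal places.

R̄ = (0.095 + 0.102 + 0.155 + 0.089 + 0.127 + 0.124 + 0.018 + 0.032) / 8 = 0.7420 / 8 = 0.0927
LCL_R = D₃·R̄ = 0.076 × 0.0927 = 0.0070

0.007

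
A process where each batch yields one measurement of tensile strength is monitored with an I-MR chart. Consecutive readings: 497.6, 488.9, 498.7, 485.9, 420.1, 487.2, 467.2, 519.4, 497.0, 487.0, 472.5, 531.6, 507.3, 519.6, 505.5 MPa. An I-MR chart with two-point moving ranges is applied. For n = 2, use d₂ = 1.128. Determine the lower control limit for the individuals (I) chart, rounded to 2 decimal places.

X̄ = (497.6 + 488.9 + 498.7 + 485.9 + 420.1 + 487.2 + 467.2 + 519.4 + 497.0 + 487.0 + 472.5 + 531.6 + 507.3 + 519.6 + 505.5) / 15 = 492.3667
Moving ranges: 8.7, 9.8, 12.8, 65.8, 67.1, 20.0, 52.2, 22.4, 10.0, 14.5, 59.1, 24.3, 12.3, 14.1; M̄R̄ = 393.1000 / 14 = 28.0786
LCL = X̄ − 3·M̄R̄/d₂ = 492.3667 − 3 × 28.0786 / 1.128 = 417.6896

417.69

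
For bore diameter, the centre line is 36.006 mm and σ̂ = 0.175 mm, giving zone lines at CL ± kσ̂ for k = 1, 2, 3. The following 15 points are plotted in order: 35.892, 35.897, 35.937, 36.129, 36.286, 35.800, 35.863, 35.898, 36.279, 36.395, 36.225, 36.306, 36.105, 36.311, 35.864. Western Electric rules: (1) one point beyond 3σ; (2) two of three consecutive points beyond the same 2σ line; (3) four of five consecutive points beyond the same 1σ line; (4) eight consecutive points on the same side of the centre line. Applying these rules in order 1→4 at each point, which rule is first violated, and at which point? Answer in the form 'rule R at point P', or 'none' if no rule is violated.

rule 3 at point 12

Zone of each point (C = within 1σ̂, B = 1σ̂–2σ̂, A = 2σ̂–3σ̂, * = beyond 3σ̂; sign = side of CL): 1:-C, 2:-C, 3:-C, 4:+C, 5:+B, 6:-B, 7:-C, 8:-C, 9:+B, 10:+A, 11:+B, 12:+B, 13:+C, 14:+B, 15:-C
Rule 3 (four of five consecutive points beyond the same 1σ limit) is satisfied at point 12.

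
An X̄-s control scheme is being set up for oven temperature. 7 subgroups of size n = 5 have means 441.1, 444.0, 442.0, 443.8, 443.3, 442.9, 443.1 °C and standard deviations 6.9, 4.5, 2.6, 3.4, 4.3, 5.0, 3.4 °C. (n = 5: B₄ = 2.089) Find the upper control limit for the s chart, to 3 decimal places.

s̄ = (6.9 + 4.5 + 2.6 + 3.4 + 4.3 + 5.0 + 3.4) / 7 = 4.3000
UCL_s = B₄·s̄ = 2.089 × 4.3000 = 8.9827

8.983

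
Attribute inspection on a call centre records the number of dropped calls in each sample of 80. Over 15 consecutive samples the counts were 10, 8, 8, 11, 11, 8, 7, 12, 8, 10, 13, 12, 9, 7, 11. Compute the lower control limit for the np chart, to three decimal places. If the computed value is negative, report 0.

p̄ = Σdᵢ / (k·n) = 145 / (15 × 80) = 0.12083
LCL = np̄ − 3·√(np̄(1−p̄)) = 9.6667 − 3 × 2.9152 = 0.9210

0.921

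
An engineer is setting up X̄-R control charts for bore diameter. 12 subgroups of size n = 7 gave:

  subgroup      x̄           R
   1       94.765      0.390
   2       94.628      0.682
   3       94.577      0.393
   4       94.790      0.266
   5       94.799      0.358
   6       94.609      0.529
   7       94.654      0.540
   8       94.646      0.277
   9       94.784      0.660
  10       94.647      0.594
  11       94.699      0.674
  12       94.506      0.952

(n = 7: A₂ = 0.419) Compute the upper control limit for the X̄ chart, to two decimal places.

94.90

X̄̄ = (94.765 + 94.628 + 94.577 + 94.790 + 94.799 + 94.609 + 94.654 + 94.646 + 94.784 + 94.647 + 94.699 + 94.506) / 12 = 1136.1040 / 12 = 94.6753
R̄ = (0.390 + 0.682 + 0.393 + 0.266 + 0.358 + 0.529 + 0.540 + 0.277 + 0.660 + 0.594 + 0.674 + 0.952) / 12 = 6.3150 / 12 = 0.5262
UCL = X̄̄ + A₂·R̄ = 94.6753 + 0.419 × 0.5262 = 94.8958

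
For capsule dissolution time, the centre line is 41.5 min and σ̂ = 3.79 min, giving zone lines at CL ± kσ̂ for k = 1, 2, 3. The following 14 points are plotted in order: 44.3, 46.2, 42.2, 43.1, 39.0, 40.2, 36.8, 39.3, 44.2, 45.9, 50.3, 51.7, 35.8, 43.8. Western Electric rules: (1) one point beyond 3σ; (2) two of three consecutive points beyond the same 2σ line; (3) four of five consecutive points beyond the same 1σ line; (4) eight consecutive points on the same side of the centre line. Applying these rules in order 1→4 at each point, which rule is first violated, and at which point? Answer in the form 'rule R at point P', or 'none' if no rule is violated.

rule 2 at point 12

Zone of each point (C = within 1σ̂, B = 1σ̂–2σ̂, A = 2σ̂–3σ̂, * = beyond 3σ̂; sign = side of CL): 1:+C, 2:+B, 3:+C, 4:+C, 5:-C, 6:-C, 7:-B, 8:-C, 9:+C, 10:+B, 11:+A, 12:+A, 13:-B, 14:+C
Rule 2 (two of three consecutive points beyond the same 2σ limit) is satisfied at point 12.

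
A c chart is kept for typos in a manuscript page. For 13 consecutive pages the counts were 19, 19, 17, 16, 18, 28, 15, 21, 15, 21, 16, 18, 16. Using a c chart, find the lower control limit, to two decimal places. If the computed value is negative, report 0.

c̄ = (19 + 19 + 17 + 16 + 18 + 28 + 15 + 21 + 15 + 21 + 16 + 18 + 16) / 13 = 239 / 13 = 18.3846
LCL = c̄ − 3√c̄ = 18.3846 − 3 × 4.2877 = 5.5214

5.52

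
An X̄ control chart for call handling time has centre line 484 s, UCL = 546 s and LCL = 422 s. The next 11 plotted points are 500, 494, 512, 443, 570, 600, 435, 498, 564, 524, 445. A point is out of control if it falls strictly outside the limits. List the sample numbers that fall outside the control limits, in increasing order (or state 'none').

5, 6, 9

Compare each point to [422, 546]: sample 5 = 570 > UCL; sample 6 = 600 > UCL; sample 9 = 564 > UCL.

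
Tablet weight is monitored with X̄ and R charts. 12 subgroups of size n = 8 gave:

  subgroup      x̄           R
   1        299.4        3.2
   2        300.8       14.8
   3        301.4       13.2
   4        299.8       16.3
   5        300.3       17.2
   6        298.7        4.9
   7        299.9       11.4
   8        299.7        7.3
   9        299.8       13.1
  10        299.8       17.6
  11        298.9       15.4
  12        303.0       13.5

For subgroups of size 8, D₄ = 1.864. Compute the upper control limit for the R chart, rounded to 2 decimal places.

22.97

R̄ = (3.2 + 14.8 + 13.2 + 16.3 + 17.2 + 4.9 + 11.4 + 7.3 + 13.1 + 17.6 + 15.4 + 13.5) / 12 = 147.9000 / 12 = 12.3250
UCL_R = D₄·R̄ = 1.864 × 12.3250 = 22.9738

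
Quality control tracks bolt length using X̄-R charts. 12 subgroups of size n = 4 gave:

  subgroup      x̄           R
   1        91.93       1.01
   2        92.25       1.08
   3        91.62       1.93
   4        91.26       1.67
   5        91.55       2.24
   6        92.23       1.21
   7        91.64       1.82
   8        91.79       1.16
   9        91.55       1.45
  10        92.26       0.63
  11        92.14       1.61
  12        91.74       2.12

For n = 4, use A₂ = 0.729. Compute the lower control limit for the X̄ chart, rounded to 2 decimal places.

X̄̄ = (91.93 + 92.25 + 91.62 + 91.26 + 91.55 + 92.23 + 91.64 + 91.79 + 91.55 + 92.26 + 92.14 + 91.74) / 12 = 1101.9600 / 12 = 91.8300
R̄ = (1.01 + 1.08 + 1.93 + 1.67 + 2.24 + 1.21 + 1.82 + 1.16 + 1.45 + 0.63 + 1.61 + 2.12) / 12 = 17.9300 / 12 = 1.4942
LCL = X̄̄ − A₂·R̄ = 91.8300 − 0.729 × 1.4942 = 90.7408

90.74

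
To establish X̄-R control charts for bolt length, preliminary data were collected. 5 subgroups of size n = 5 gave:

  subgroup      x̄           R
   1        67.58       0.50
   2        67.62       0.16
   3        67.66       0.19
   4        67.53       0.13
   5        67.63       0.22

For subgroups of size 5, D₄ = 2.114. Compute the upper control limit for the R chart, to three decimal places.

R̄ = (0.50 + 0.16 + 0.19 + 0.13 + 0.22) / 5 = 1.2000 / 5 = 0.2400
UCL_R = D₄·R̄ = 2.114 × 0.2400 = 0.5074

0.507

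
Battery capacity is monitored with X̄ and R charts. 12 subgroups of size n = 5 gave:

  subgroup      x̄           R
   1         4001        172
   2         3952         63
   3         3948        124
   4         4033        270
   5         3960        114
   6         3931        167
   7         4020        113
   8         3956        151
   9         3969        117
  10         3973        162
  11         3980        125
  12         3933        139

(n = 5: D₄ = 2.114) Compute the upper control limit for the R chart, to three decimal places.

302.478

R̄ = (172 + 63 + 124 + 270 + 114 + 167 + 113 + 151 + 117 + 162 + 125 + 139) / 12 = 1717.0000 / 12 = 143.0833
UCL_R = D₄·R̄ = 2.114 × 143.0833 = 302.4782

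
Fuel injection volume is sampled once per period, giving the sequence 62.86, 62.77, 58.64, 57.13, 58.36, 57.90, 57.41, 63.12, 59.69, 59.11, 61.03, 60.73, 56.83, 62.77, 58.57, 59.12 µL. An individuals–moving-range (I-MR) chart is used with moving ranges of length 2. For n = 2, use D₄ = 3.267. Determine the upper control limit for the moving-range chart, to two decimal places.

Moving ranges: 0.09, 4.13, 1.51, 1.23, 0.46, 0.49, 5.71, 3.43, 0.58, 1.92, 0.30, 3.90, 5.94, 4.20, 0.55; M̄R̄ = 34.4400 / 15 = 2.2960
UCL_MR = D₄·M̄R̄ = 3.267 × 2.2960 = 7.5010

7.50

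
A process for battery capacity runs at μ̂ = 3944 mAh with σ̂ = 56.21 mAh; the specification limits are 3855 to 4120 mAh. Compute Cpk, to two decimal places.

Cpu = (USL − μ̂) / (3σ̂) = (4120 − 3944) / (3 × 56.21) = 1.0437; Cpl = (μ̂ − LSL) / (3σ̂) = (3944 − 3855) / (3 × 56.21) = 0.5278; Cpk = min(Cpu, Cpl) = 0.5278

0.53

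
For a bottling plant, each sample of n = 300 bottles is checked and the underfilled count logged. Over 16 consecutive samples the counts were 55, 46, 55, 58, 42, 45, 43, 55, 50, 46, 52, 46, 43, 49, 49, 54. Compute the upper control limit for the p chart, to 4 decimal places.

0.2283

p̄ = Σdᵢ / (k·n) = 788 / (16 × 300) = 0.16417
UCL = p̄ + 3·√(p̄(1−p̄)/n) = 0.16417 + 3 × √(0.16417×0.83583/300) = 0.16417 + 3 × 0.02139 = 0.22833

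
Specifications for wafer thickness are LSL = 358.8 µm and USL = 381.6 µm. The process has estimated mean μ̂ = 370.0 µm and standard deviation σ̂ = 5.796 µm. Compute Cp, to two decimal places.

Cp = (USL − LSL) / (6σ̂) = (381.6 − 358.8) / (6 × 5.796) = 22.8000 / 34.7760 = 0.6556

0.66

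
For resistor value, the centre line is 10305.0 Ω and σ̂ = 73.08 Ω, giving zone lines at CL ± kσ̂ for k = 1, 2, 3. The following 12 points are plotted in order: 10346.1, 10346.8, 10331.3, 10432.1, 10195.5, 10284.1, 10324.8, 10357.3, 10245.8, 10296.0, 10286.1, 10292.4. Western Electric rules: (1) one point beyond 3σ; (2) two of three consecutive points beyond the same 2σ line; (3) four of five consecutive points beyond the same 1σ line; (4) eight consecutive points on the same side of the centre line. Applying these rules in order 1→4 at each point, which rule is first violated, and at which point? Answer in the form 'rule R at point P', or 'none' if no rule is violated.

none

Zone of each point (C = within 1σ̂, B = 1σ̂–2σ̂, A = 2σ̂–3σ̂, * = beyond 3σ̂; sign = side of CL): 1:+C, 2:+C, 3:+C, 4:+B, 5:-B, 6:-C, 7:+C, 8:+C, 9:-C, 10:-C, 11:-C, 12:-C
No rule fires across all 12 points.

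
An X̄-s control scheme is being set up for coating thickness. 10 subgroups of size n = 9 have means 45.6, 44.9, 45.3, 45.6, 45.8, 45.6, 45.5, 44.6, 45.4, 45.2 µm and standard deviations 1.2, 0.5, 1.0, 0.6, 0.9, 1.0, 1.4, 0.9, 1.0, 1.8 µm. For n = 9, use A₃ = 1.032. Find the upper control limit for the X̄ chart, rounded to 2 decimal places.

46.41

X̄̄ = (45.6 + 44.9 + 45.3 + 45.6 + 45.8 + 45.6 + 45.5 + 44.6 + 45.4 + 45.2) / 10 = 45.3500
s̄ = (1.2 + 0.5 + 1.0 + 0.6 + 0.9 + 1.0 + 1.4 + 0.9 + 1.0 + 1.8) / 10 = 1.0300
UCL = X̄̄ + A₃·s̄ = 45.3500 + 1.032 × 1.0300 = 46.4130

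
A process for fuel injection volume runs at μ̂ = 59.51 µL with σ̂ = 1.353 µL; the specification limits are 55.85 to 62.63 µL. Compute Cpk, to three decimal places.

Cpu = (USL − μ̂) / (3σ̂) = (62.63 − 59.51) / (3 × 1.353) = 0.7687; Cpl = (μ̂ − LSL) / (3σ̂) = (59.51 − 55.85) / (3 × 1.353) = 0.9017; Cpk = min(Cpu, Cpl) = 0.7687

0.769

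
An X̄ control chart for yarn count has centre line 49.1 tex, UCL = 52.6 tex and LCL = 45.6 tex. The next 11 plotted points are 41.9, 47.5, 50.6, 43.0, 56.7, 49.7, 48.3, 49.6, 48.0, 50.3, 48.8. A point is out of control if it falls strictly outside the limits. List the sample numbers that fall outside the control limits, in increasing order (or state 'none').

Compare each point to [45.6, 52.6]: sample 1 = 41.9 < LCL; sample 4 = 43.0 < LCL; sample 5 = 56.7 > UCL.

1, 4, 5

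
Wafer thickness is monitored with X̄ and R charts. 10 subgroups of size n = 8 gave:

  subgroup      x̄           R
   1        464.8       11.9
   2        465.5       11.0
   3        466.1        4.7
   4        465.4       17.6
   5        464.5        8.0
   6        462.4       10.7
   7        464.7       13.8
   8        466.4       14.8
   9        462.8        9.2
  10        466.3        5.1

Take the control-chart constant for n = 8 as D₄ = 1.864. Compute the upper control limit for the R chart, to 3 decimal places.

19.908

R̄ = (11.9 + 11.0 + 4.7 + 17.6 + 8.0 + 10.7 + 13.8 + 14.8 + 9.2 + 5.1) / 10 = 106.8000 / 10 = 10.6800
UCL_R = D₄·R̄ = 1.864 × 10.6800 = 19.9075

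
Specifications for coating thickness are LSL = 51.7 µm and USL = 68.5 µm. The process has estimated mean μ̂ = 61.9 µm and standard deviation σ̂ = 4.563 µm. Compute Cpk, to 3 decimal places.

0.482

Cpu = (USL − μ̂) / (3σ̂) = (68.5 − 61.9) / (3 × 4.563) = 0.4821; Cpl = (μ̂ − LSL) / (3σ̂) = (61.9 − 51.7) / (3 × 4.563) = 0.7451; Cpk = min(Cpu, Cpl) = 0.4821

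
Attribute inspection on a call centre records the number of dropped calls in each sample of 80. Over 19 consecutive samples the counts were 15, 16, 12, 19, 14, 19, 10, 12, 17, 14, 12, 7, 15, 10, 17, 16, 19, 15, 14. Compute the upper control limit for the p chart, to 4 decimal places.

0.3084

p̄ = Σdᵢ / (k·n) = 273 / (19 × 80) = 0.17961
UCL = p̄ + 3·√(p̄(1−p̄)/n) = 0.17961 + 3 × √(0.17961×0.82039/80) = 0.17961 + 3 × 0.04292 = 0.30836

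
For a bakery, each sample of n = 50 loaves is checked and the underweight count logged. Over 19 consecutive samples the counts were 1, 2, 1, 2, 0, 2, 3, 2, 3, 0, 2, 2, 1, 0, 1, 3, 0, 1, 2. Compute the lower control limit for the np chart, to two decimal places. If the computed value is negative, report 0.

0.00

p̄ = Σdᵢ / (k·n) = 28 / (19 × 50) = 0.02947
LCL = np̄ − 3·√(np̄(1−p̄)) = 1.4737 − 3 × 1.1959 = -2.1141 → 0 (negative, so LCL = 0)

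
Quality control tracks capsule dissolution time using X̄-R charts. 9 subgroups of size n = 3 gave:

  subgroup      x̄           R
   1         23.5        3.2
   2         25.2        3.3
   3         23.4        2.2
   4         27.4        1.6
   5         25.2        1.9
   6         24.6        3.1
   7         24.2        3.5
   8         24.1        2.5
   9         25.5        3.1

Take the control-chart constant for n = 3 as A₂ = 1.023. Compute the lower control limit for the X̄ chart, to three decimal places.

X̄̄ = (23.5 + 25.2 + 23.4 + 27.4 + 25.2 + 24.6 + 24.2 + 24.1 + 25.5) / 9 = 223.1000 / 9 = 24.7889
R̄ = (3.2 + 3.3 + 2.2 + 1.6 + 1.9 + 3.1 + 3.5 + 2.5 + 3.1) / 9 = 24.4000 / 9 = 2.7111
LCL = X̄̄ − A₂·R̄ = 24.7889 − 1.023 × 2.7111 = 22.0154

22.015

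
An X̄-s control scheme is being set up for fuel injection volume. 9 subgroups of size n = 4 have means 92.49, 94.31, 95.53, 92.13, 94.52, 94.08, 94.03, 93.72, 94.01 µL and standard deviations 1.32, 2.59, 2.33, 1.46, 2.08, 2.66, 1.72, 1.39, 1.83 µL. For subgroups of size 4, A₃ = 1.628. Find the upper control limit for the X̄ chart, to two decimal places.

X̄̄ = (92.49 + 94.31 + 95.53 + 92.13 + 94.52 + 94.08 + 94.03 + 93.72 + 94.01) / 9 = 93.8689
s̄ = (1.32 + 2.59 + 2.33 + 1.46 + 2.08 + 2.66 + 1.72 + 1.39 + 1.83) / 9 = 1.9311
UCL = X̄̄ + A₃·s̄ = 93.8689 + 1.628 × 1.9311 = 97.0127

97.01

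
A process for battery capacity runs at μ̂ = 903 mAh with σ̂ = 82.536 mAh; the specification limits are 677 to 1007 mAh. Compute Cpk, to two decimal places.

Cpu = (USL − μ̂) / (3σ̂) = (1007 − 903) / (3 × 82.536) = 0.4200; Cpl = (μ̂ − LSL) / (3σ̂) = (903 − 677) / (3 × 82.536) = 0.9127; Cpk = min(Cpu, Cpl) = 0.4200

0.42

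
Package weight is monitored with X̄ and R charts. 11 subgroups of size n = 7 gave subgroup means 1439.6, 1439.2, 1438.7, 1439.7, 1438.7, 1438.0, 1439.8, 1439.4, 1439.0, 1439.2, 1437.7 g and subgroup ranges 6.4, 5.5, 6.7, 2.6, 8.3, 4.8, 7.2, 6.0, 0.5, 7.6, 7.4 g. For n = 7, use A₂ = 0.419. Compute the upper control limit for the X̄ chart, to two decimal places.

X̄̄ = (1439.6 + 1439.2 + 1438.7 + 1439.7 + 1438.7 + 1438.0 + 1439.8 + 1439.4 + 1439.0 + 1439.2 + 1437.7) / 11 = 15829.0000 / 11 = 1439.0000
R̄ = (6.4 + 5.5 + 6.7 + 2.6 + 8.3 + 4.8 + 7.2 + 6.0 + 0.5 + 7.6 + 7.4) / 11 = 63.0000 / 11 = 5.7273
UCL = X̄̄ + A₂·R̄ = 1439.0000 + 0.419 × 5.7273 = 1441.3997

1441.40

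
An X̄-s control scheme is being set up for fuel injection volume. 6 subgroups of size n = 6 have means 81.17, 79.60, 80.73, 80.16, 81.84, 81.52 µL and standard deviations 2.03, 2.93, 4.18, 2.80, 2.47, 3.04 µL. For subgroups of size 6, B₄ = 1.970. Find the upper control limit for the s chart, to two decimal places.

5.73

s̄ = (2.03 + 2.93 + 4.18 + 2.80 + 2.47 + 3.04) / 6 = 2.9083
UCL_s = B₄·s̄ = 1.970 × 2.9083 = 5.7294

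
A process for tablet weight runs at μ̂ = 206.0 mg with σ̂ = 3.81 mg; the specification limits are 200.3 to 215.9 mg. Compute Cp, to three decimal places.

0.682

Cp = (USL − LSL) / (6σ̂) = (215.9 − 200.3) / (6 × 3.81) = 15.6000 / 22.8600 = 0.6824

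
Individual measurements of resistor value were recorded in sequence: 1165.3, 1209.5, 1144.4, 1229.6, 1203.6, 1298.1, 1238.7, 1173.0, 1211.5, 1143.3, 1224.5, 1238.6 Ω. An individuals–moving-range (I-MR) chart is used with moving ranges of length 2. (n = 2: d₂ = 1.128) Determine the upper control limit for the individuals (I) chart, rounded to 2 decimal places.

X̄ = (1165.3 + 1209.5 + 1144.4 + 1229.6 + 1203.6 + 1298.1 + 1238.7 + 1173.0 + 1211.5 + 1143.3 + 1224.5 + 1238.6) / 12 = 1206.6750
Moving ranges: 44.2, 65.1, 85.2, 26.0, 94.5, 59.4, 65.7, 38.5, 68.2, 81.2, 14.1; M̄R̄ = 642.1000 / 11 = 58.3727
UCL = X̄ + 3·M̄R̄/d₂ = 1206.6750 + 3 × 58.3727 / 1.128 = 1361.9216

1361.92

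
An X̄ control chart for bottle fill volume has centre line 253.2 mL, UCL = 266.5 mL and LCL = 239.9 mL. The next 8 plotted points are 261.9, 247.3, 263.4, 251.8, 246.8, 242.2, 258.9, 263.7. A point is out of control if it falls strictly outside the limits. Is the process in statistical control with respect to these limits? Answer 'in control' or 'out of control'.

in control

All 8 points lie within [239.9, 266.5].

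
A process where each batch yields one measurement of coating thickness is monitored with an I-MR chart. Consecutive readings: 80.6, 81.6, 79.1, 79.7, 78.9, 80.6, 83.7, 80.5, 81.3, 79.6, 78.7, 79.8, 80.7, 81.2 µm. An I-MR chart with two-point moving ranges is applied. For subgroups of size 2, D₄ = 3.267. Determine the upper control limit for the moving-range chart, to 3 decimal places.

Moving ranges: 1.0, 2.5, 0.6, 0.8, 1.7, 3.1, 3.2, 0.8, 1.7, 0.9, 1.1, 0.9, 0.5; M̄R̄ = 18.8000 / 13 = 1.4462
UCL_MR = D₄·M̄R̄ = 3.267 × 1.4462 = 4.7246

4.725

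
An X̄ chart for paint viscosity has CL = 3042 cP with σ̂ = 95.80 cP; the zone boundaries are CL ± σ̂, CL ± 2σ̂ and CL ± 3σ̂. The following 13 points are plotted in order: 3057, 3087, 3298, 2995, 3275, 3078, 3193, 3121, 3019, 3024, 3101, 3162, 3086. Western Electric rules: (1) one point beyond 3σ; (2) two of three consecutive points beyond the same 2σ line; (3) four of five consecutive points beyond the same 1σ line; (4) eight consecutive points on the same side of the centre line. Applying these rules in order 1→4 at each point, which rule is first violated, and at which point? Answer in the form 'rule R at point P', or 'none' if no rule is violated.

Zone of each point (C = within 1σ̂, B = 1σ̂–2σ̂, A = 2σ̂–3σ̂, * = beyond 3σ̂; sign = side of CL): 1:+C, 2:+C, 3:+A, 4:-C, 5:+A, 6:+C, 7:+B, 8:+C, 9:-C, 10:-C, 11:+C, 12:+B, 13:+C
Rule 2 (two of three consecutive points beyond the same 2σ limit) is satisfied at point 5.

rule 2 at point 5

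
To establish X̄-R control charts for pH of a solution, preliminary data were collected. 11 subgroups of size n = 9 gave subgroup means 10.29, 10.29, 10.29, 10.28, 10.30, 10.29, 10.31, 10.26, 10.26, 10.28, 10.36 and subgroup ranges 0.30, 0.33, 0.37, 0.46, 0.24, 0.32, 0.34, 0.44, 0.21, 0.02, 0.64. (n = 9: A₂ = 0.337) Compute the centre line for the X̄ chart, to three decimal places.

10.292

X̄̄ = (10.29 + 10.29 + 10.29 + 10.28 + 10.30 + 10.29 + 10.31 + 10.26 + 10.26 + 10.28 + 10.36) / 11 = 113.2100 / 11 = 10.2918
CL = X̄̄ = 10.2918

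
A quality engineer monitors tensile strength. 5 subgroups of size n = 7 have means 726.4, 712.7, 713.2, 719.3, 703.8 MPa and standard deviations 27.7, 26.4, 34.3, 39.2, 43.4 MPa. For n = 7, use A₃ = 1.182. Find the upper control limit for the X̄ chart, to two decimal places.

X̄̄ = (726.4 + 712.7 + 713.2 + 719.3 + 703.8) / 5 = 715.0800
s̄ = (27.7 + 26.4 + 34.3 + 39.2 + 43.4) / 5 = 34.2000
UCL = X̄̄ + A₃·s̄ = 715.0800 + 1.182 × 34.2000 = 755.5044

755.50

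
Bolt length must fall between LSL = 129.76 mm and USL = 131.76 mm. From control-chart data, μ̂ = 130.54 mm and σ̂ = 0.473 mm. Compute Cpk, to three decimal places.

Cpu = (USL − μ̂) / (3σ̂) = (131.76 − 130.54) / (3 × 0.473) = 0.8598; Cpl = (μ̂ − LSL) / (3σ̂) = (130.54 − 129.76) / (3 × 0.473) = 0.5497; Cpk = min(Cpu, Cpl) = 0.5497

0.550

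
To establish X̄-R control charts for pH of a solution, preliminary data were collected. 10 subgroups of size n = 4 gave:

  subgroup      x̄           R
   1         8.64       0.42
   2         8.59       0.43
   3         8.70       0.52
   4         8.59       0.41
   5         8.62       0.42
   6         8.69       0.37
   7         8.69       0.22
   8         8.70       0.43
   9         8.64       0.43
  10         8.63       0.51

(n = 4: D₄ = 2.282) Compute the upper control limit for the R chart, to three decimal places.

0.949

R̄ = (0.42 + 0.43 + 0.52 + 0.41 + 0.42 + 0.37 + 0.22 + 0.43 + 0.43 + 0.51) / 10 = 4.1600 / 10 = 0.4160
UCL_R = D₄·R̄ = 2.282 × 0.4160 = 0.9493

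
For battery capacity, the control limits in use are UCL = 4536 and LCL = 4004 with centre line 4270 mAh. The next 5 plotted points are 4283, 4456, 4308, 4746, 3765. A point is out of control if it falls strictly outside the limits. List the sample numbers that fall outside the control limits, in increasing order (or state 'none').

Compare each point to [4004, 4536]: sample 4 = 4746 > UCL; sample 5 = 3765 < LCL.

4, 5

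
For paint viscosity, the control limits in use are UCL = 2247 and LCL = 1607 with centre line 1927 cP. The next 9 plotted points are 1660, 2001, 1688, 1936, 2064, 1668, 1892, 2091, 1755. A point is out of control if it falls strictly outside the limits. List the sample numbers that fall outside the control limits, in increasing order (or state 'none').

All 9 points lie within [1607, 2247].

none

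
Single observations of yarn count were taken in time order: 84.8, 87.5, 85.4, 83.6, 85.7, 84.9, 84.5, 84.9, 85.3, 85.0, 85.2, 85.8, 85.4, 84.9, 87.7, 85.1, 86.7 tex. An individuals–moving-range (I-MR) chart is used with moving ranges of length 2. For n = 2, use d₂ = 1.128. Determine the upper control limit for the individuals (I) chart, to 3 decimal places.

88.710

X̄ = (84.8 + 87.5 + 85.4 + 83.6 + 85.7 + 84.9 + 84.5 + 84.9 + 85.3 + 85.0 + 85.2 + 85.8 + 85.4 + 84.9 + 87.7 + 85.1 + 86.7) / 17 = 85.4353
Moving ranges: 2.7, 2.1, 1.8, 2.1, 0.8, 0.4, 0.4, 0.4, 0.3, 0.2, 0.6, 0.4, 0.5, 2.8, 2.6, 1.6; M̄R̄ = 19.7000 / 16 = 1.2312
UCL = X̄ + 3·M̄R̄/d₂ = 85.4353 + 3 × 1.2312 / 1.128 = 88.7099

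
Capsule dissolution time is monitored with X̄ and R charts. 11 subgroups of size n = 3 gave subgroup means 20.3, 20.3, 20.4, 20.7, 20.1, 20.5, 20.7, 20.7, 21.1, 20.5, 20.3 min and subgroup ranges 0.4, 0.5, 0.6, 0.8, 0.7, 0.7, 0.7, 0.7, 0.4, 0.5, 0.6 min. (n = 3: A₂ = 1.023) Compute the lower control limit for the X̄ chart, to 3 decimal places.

19.895

X̄̄ = (20.3 + 20.3 + 20.4 + 20.7 + 20.1 + 20.5 + 20.7 + 20.7 + 21.1 + 20.5 + 20.3) / 11 = 225.6000 / 11 = 20.5091
R̄ = (0.4 + 0.5 + 0.6 + 0.8 + 0.7 + 0.7 + 0.7 + 0.7 + 0.4 + 0.5 + 0.6) / 11 = 6.6000 / 11 = 0.6000
LCL = X̄̄ − A₂·R̄ = 20.5091 − 1.023 × 0.6000 = 19.8953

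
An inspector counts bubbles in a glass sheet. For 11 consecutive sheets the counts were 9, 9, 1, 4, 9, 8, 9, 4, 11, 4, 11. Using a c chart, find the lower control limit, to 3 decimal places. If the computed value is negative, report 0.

0.000

c̄ = (9 + 9 + 1 + 4 + 9 + 8 + 9 + 4 + 11 + 4 + 11) / 11 = 79 / 11 = 7.1818
LCL = c̄ − 3√c̄ = 7.1818 − 3 × 2.6799 = -0.8579 → 0 (cannot be negative)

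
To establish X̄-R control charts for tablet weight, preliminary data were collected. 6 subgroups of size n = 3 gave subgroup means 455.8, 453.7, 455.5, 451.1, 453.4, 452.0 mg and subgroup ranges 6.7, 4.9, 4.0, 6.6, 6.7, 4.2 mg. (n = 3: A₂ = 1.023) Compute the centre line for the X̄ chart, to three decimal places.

X̄̄ = (455.8 + 453.7 + 455.5 + 451.1 + 453.4 + 452.0) / 6 = 2721.5000 / 6 = 453.5833
CL = X̄̄ = 453.5833

453.583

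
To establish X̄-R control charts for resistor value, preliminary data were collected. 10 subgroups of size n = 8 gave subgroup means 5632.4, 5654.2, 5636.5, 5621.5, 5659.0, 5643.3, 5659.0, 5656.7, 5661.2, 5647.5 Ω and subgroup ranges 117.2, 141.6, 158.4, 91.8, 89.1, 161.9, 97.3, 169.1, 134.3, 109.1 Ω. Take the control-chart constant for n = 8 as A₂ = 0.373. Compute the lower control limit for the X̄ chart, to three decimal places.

X̄̄ = (5632.4 + 5654.2 + 5636.5 + 5621.5 + 5659.0 + 5643.3 + 5659.0 + 5656.7 + 5661.2 + 5647.5) / 10 = 56471.3000 / 10 = 5647.1300
R̄ = (117.2 + 141.6 + 158.4 + 91.8 + 89.1 + 161.9 + 97.3 + 169.1 + 134.3 + 109.1) / 10 = 1269.8000 / 10 = 126.9800
LCL = X̄̄ − A₂·R̄ = 5647.1300 − 0.373 × 126.9800 = 5599.7665

5599.766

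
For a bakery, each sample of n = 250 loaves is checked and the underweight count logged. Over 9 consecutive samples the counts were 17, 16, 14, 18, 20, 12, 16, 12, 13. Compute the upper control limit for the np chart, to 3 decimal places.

26.715

p̄ = Σdᵢ / (k·n) = 138 / (9 × 250) = 0.06133
UCL = np̄ + 3·√(np̄(1−p̄)) = 15.3333 + 3 × √(15.3333×0.93867) = 15.3333 + 3 × 3.7938 = 26.7147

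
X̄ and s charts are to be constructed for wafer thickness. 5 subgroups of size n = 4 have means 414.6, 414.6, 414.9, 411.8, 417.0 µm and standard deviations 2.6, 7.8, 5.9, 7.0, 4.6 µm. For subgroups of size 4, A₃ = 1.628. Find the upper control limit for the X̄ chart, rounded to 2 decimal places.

X̄̄ = (414.6 + 414.6 + 414.9 + 411.8 + 417.0) / 5 = 414.5800
s̄ = (2.6 + 7.8 + 5.9 + 7.0 + 4.6) / 5 = 5.5800
UCL = X̄̄ + A₃·s̄ = 414.5800 + 1.628 × 5.5800 = 423.6642

423.66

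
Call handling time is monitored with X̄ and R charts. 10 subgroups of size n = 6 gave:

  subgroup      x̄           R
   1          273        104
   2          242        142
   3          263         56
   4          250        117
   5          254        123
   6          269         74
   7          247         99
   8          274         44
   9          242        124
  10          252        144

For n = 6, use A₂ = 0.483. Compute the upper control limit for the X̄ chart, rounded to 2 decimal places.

306.20

X̄̄ = (273 + 242 + 263 + 250 + 254 + 269 + 247 + 274 + 242 + 252) / 10 = 2566.0000 / 10 = 256.6000
R̄ = (104 + 142 + 56 + 117 + 123 + 74 + 99 + 44 + 124 + 144) / 10 = 1027.0000 / 10 = 102.7000
UCL = X̄̄ + A₂·R̄ = 256.6000 + 0.483 × 102.7000 = 306.2041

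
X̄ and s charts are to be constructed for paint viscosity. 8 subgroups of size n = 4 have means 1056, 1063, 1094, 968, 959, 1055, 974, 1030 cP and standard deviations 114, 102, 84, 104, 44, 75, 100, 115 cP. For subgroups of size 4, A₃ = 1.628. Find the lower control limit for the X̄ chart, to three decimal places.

874.692

X̄̄ = (1056 + 1063 + 1094 + 968 + 959 + 1055 + 974 + 1030) / 8 = 1024.8750
s̄ = (114 + 102 + 84 + 104 + 44 + 75 + 100 + 115) / 8 = 92.2500
LCL = X̄̄ − A₃·s̄ = 1024.8750 − 1.628 × 92.2500 = 874.6920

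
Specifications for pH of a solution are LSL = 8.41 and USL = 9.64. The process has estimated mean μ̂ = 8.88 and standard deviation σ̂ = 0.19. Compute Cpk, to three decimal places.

0.825

Cpu = (USL − μ̂) / (3σ̂) = (9.64 − 8.88) / (3 × 0.19) = 1.3333; Cpl = (μ̂ − LSL) / (3σ̂) = (8.88 − 8.41) / (3 × 0.19) = 0.8246; Cpk = min(Cpu, Cpl) = 0.8246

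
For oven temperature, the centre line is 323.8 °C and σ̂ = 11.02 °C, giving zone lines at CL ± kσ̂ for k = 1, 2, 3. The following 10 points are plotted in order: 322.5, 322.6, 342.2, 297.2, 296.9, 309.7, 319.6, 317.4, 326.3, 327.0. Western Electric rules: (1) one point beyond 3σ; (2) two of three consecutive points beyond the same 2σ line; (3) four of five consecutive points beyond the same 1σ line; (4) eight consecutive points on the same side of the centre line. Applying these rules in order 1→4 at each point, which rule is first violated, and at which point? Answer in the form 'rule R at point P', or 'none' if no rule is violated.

rule 2 at point 5

Zone of each point (C = within 1σ̂, B = 1σ̂–2σ̂, A = 2σ̂–3σ̂, * = beyond 3σ̂; sign = side of CL): 1:-C, 2:-C, 3:+B, 4:-A, 5:-A, 6:-B, 7:-C, 8:-C, 9:+C, 10:+C
Rule 2 (two of three consecutive points beyond the same 2σ limit) is satisfied at point 5.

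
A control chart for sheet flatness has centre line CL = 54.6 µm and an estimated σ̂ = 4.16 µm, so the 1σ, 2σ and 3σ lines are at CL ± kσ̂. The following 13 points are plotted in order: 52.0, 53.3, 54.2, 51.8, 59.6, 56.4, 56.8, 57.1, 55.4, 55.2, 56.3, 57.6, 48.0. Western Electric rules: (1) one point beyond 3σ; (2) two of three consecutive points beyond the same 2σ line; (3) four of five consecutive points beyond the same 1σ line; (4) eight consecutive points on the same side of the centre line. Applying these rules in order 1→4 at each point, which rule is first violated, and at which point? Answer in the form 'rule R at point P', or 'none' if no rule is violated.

Zone of each point (C = within 1σ̂, B = 1σ̂–2σ̂, A = 2σ̂–3σ̂, * = beyond 3σ̂; sign = side of CL): 1:-C, 2:-C, 3:-C, 4:-C, 5:+B, 6:+C, 7:+C, 8:+C, 9:+C, 10:+C, 11:+C, 12:+C, 13:-B
Rule 4 (eight consecutive points on the same side of the centre line) is satisfied at point 12.

rule 4 at point 12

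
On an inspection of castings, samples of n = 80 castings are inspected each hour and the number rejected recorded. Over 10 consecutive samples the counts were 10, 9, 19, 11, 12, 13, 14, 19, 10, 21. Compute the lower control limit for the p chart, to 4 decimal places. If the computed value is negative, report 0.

p̄ = Σdᵢ / (k·n) = 138 / (10 × 80) = 0.17250
LCL = p̄ − 3·√(p̄(1−p̄)/n) = 0.17250 − 3 × 0.04224 = 0.04578

0.0458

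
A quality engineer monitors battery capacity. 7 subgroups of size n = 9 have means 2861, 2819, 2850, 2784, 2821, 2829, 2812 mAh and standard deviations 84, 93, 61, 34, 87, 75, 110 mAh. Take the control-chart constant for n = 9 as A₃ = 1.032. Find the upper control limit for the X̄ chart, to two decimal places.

X̄̄ = (2861 + 2819 + 2850 + 2784 + 2821 + 2829 + 2812) / 7 = 2825.1429
s̄ = (84 + 93 + 61 + 34 + 87 + 75 + 110) / 7 = 77.7143
UCL = X̄̄ + A₃·s̄ = 2825.1429 + 1.032 × 77.7143 = 2905.3440

2905.34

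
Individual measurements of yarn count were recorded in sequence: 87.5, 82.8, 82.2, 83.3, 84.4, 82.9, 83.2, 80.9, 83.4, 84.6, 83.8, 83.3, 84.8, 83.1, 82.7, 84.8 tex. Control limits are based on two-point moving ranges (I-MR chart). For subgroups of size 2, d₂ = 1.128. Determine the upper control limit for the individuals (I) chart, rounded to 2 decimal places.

87.56

X̄ = (87.5 + 82.8 + 82.2 + 83.3 + 84.4 + 82.9 + 83.2 + 80.9 + 83.4 + 84.6 + 83.8 + 83.3 + 84.8 + 83.1 + 82.7 + 84.8) / 16 = 83.6063
Moving ranges: 4.7, 0.6, 1.1, 1.1, 1.5, 0.3, 2.3, 2.5, 1.2, 0.8, 0.5, 1.5, 1.7, 0.4, 2.1; M̄R̄ = 22.3000 / 15 = 1.4867
UCL = X̄ + 3·M̄R̄/d₂ = 83.6063 + 3 × 1.4867 / 1.128 = 87.5602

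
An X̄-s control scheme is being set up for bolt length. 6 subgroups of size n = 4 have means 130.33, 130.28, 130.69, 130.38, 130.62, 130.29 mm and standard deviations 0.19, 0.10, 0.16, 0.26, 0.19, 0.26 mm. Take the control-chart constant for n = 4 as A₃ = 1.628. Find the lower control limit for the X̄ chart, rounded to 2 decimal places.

130.12

X̄̄ = (130.33 + 130.28 + 130.69 + 130.38 + 130.62 + 130.29) / 6 = 130.4317
s̄ = (0.19 + 0.10 + 0.16 + 0.26 + 0.19 + 0.26) / 6 = 0.1933
LCL = X̄̄ − A₃·s̄ = 130.4317 − 1.628 × 0.1933 = 130.1169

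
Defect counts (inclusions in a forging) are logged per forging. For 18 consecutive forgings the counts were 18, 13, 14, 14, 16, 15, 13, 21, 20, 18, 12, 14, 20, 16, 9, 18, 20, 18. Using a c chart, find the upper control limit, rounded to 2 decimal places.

c̄ = (18 + 13 + 14 + 14 + 16 + 15 + 13 + 21 + 20 + 18 + 12 + 14 + 20 + 16 + 9 + 18 + 20 + 18) / 18 = 289 / 18 = 16.0556
UCL = c̄ + 3√c̄ = 16.0556 + 3 × √16.0556 = 16.0556 + 3 × 4.0069 = 28.0764

28.08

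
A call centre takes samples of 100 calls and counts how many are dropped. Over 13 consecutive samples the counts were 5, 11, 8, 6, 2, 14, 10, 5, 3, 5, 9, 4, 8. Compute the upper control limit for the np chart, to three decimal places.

p̄ = Σdᵢ / (k·n) = 90 / (13 × 100) = 0.06923
UCL = np̄ + 3·√(np̄(1−p̄)) = 6.9231 + 3 × √(6.9231×0.93077) = 6.9231 + 3 × 2.5385 = 14.5385

14.538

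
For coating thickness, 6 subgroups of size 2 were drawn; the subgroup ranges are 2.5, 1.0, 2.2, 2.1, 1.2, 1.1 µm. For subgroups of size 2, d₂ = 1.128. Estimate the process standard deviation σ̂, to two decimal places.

R̄ = (2.5 + 1.0 + 2.2 + 2.1 + 1.2 + 1.1) / 6 = 1.6833
σ̂ = R̄ / d₂ = 1.6833 / 1.128 = 1.4923

1.49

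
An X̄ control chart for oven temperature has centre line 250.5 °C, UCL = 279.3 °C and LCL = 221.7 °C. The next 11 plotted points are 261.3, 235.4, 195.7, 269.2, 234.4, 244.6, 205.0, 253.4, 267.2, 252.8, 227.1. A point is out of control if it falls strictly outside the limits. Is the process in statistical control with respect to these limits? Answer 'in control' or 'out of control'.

out of control

Compare each point to [221.7, 279.3]: sample 3 = 195.7 < LCL; sample 7 = 205.0 < LCL.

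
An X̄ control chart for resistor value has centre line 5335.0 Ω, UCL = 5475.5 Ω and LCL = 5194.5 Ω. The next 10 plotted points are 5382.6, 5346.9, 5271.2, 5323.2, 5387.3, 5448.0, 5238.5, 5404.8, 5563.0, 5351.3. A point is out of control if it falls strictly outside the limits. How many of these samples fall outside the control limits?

Compare each point to [5194.5, 5475.5]: sample 9 = 5563.0 > UCL.

1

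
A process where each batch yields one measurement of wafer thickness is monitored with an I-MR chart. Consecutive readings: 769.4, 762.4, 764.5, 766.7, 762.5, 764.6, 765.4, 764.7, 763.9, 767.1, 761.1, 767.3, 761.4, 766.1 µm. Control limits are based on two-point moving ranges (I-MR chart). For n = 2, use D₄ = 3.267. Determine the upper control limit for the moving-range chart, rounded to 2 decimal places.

11.54

Moving ranges: 7.0, 2.1, 2.2, 4.2, 2.1, 0.8, 0.7, 0.8, 3.2, 6.0, 6.2, 5.9, 4.7; M̄R̄ = 45.9000 / 13 = 3.5308
UCL_MR = D₄·M̄R̄ = 3.267 × 3.5308 = 11.5350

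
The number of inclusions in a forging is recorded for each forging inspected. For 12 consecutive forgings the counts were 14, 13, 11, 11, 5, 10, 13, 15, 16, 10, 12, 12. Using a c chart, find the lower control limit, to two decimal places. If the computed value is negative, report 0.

1.51

c̄ = (14 + 13 + 11 + 11 + 5 + 10 + 13 + 15 + 16 + 10 + 12 + 12) / 12 = 142 / 12 = 11.8333
LCL = c̄ − 3√c̄ = 11.8333 − 3 × 3.4400 = 1.5134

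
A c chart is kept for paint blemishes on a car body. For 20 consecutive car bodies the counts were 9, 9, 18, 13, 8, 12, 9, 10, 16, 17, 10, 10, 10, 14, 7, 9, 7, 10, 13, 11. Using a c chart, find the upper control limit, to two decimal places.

c̄ = (9 + 9 + 18 + 13 + 8 + 12 + 9 + 10 + 16 + 17 + 10 + 10 + 10 + 14 + 7 + 9 + 7 + 10 + 13 + 11) / 20 = 222 / 20 = 11.1000
UCL = c̄ + 3√c̄ = 11.1000 + 3 × √11.1000 = 11.1000 + 3 × 3.3317 = 21.0950

21.09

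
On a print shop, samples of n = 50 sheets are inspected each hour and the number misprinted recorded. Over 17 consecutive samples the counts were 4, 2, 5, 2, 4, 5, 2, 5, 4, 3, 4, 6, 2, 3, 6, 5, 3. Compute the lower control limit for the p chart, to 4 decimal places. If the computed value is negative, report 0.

0.0000

p̄ = Σdᵢ / (k·n) = 65 / (17 × 50) = 0.07647
LCL = p̄ − 3·√(p̄(1−p̄)/n) = 0.07647 − 3 × 0.03758 = -0.03628 → 0 (negative, so LCL = 0)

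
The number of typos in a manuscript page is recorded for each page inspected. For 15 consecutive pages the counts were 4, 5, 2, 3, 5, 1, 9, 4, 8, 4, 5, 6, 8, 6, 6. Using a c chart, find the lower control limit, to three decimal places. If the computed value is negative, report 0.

c̄ = (4 + 5 + 2 + 3 + 5 + 1 + 9 + 4 + 8 + 4 + 5 + 6 + 8 + 6 + 6) / 15 = 76 / 15 = 5.0667
LCL = c̄ − 3√c̄ = 5.0667 − 3 × 2.2509 = -1.6861 → 0 (cannot be negative)

0.000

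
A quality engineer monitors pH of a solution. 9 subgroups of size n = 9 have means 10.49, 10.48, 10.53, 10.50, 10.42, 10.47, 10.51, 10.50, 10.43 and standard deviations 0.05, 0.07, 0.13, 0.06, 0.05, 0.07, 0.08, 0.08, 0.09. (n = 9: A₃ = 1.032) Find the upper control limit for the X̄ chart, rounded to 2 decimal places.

X̄̄ = (10.49 + 10.48 + 10.53 + 10.50 + 10.42 + 10.47 + 10.51 + 10.50 + 10.43) / 9 = 10.4811
s̄ = (0.05 + 0.07 + 0.13 + 0.06 + 0.05 + 0.07 + 0.08 + 0.08 + 0.09) / 9 = 0.0756
UCL = X̄̄ + A₃·s̄ = 10.4811 + 1.032 × 0.0756 = 10.5591

10.56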